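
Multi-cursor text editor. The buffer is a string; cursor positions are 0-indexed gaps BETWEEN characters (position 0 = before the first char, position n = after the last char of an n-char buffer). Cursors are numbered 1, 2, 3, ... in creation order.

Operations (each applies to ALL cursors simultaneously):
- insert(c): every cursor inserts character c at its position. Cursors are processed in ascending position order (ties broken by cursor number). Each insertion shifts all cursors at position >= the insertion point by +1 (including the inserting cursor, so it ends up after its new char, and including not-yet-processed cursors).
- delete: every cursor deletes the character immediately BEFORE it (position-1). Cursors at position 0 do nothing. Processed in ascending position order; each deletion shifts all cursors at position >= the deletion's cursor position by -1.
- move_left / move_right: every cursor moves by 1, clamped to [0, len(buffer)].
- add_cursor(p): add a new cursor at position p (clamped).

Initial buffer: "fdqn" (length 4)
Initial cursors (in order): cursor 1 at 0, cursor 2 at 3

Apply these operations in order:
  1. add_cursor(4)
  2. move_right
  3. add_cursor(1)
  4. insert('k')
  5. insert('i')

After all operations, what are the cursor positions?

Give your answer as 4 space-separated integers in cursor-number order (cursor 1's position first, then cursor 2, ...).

Answer: 5 12 12 5

Derivation:
After op 1 (add_cursor(4)): buffer="fdqn" (len 4), cursors c1@0 c2@3 c3@4, authorship ....
After op 2 (move_right): buffer="fdqn" (len 4), cursors c1@1 c2@4 c3@4, authorship ....
After op 3 (add_cursor(1)): buffer="fdqn" (len 4), cursors c1@1 c4@1 c2@4 c3@4, authorship ....
After op 4 (insert('k')): buffer="fkkdqnkk" (len 8), cursors c1@3 c4@3 c2@8 c3@8, authorship .14...23
After op 5 (insert('i')): buffer="fkkiidqnkkii" (len 12), cursors c1@5 c4@5 c2@12 c3@12, authorship .1414...2323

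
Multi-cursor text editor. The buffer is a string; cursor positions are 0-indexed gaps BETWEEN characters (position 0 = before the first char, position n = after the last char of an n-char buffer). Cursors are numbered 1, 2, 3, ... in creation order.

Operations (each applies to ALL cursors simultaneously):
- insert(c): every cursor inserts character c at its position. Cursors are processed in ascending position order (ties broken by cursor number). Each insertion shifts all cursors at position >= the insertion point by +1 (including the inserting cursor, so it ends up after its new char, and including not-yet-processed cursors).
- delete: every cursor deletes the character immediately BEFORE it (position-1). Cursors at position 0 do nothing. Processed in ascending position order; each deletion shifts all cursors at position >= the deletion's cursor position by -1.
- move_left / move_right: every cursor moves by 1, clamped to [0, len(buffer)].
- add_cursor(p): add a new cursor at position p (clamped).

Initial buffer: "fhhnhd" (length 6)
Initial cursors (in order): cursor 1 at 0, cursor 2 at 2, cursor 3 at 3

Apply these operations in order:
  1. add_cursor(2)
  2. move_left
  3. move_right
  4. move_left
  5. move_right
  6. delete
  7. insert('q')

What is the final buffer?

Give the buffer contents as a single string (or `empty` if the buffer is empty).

Answer: qqqqnhd

Derivation:
After op 1 (add_cursor(2)): buffer="fhhnhd" (len 6), cursors c1@0 c2@2 c4@2 c3@3, authorship ......
After op 2 (move_left): buffer="fhhnhd" (len 6), cursors c1@0 c2@1 c4@1 c3@2, authorship ......
After op 3 (move_right): buffer="fhhnhd" (len 6), cursors c1@1 c2@2 c4@2 c3@3, authorship ......
After op 4 (move_left): buffer="fhhnhd" (len 6), cursors c1@0 c2@1 c4@1 c3@2, authorship ......
After op 5 (move_right): buffer="fhhnhd" (len 6), cursors c1@1 c2@2 c4@2 c3@3, authorship ......
After op 6 (delete): buffer="nhd" (len 3), cursors c1@0 c2@0 c3@0 c4@0, authorship ...
After op 7 (insert('q')): buffer="qqqqnhd" (len 7), cursors c1@4 c2@4 c3@4 c4@4, authorship 1234...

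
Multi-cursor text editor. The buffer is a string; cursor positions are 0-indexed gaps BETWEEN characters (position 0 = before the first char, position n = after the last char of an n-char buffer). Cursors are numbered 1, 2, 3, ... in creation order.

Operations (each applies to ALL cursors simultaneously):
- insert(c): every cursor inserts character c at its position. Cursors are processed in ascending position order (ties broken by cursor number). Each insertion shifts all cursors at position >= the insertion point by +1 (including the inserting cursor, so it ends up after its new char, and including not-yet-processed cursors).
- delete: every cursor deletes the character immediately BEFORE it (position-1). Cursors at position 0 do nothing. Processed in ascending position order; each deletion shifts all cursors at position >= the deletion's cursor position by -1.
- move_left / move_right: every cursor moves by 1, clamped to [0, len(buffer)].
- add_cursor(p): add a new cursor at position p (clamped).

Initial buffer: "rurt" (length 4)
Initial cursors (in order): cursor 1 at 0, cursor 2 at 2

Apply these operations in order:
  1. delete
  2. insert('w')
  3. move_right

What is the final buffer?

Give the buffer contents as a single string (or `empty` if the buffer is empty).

Answer: wrwrt

Derivation:
After op 1 (delete): buffer="rrt" (len 3), cursors c1@0 c2@1, authorship ...
After op 2 (insert('w')): buffer="wrwrt" (len 5), cursors c1@1 c2@3, authorship 1.2..
After op 3 (move_right): buffer="wrwrt" (len 5), cursors c1@2 c2@4, authorship 1.2..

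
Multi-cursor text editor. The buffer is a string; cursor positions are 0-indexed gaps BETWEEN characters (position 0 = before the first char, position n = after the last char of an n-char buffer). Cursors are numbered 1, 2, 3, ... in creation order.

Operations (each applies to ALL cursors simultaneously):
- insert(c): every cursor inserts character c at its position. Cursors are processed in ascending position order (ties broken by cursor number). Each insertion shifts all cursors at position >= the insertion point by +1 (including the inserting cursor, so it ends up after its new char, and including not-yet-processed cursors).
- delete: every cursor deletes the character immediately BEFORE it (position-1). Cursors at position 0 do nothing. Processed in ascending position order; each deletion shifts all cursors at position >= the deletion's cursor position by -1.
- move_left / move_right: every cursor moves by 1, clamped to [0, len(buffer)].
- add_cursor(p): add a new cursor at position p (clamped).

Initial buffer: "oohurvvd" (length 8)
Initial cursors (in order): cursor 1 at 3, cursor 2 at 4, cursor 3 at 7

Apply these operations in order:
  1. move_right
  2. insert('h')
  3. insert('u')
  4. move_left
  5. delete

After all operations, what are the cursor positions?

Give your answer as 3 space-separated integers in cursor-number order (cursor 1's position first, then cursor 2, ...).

After op 1 (move_right): buffer="oohurvvd" (len 8), cursors c1@4 c2@5 c3@8, authorship ........
After op 2 (insert('h')): buffer="oohuhrhvvdh" (len 11), cursors c1@5 c2@7 c3@11, authorship ....1.2...3
After op 3 (insert('u')): buffer="oohuhurhuvvdhu" (len 14), cursors c1@6 c2@9 c3@14, authorship ....11.22...33
After op 4 (move_left): buffer="oohuhurhuvvdhu" (len 14), cursors c1@5 c2@8 c3@13, authorship ....11.22...33
After op 5 (delete): buffer="oohuuruvvdu" (len 11), cursors c1@4 c2@6 c3@10, authorship ....1.2...3

Answer: 4 6 10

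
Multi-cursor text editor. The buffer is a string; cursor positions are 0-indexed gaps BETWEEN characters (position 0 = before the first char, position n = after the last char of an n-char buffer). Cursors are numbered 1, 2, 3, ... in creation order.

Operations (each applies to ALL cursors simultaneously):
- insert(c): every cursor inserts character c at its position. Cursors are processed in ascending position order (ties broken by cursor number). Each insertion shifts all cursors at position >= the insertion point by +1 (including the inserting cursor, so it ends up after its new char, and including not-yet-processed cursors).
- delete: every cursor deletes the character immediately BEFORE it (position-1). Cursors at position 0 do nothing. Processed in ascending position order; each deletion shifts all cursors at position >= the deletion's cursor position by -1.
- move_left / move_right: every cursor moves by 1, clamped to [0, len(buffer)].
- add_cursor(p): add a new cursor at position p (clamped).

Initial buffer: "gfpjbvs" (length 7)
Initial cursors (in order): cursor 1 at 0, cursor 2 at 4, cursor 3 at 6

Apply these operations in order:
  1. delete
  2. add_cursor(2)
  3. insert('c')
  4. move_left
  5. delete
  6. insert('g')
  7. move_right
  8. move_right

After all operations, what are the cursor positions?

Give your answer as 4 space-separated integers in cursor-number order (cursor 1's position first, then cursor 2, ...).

After op 1 (delete): buffer="gfpbs" (len 5), cursors c1@0 c2@3 c3@4, authorship .....
After op 2 (add_cursor(2)): buffer="gfpbs" (len 5), cursors c1@0 c4@2 c2@3 c3@4, authorship .....
After op 3 (insert('c')): buffer="cgfcpcbcs" (len 9), cursors c1@1 c4@4 c2@6 c3@8, authorship 1..4.2.3.
After op 4 (move_left): buffer="cgfcpcbcs" (len 9), cursors c1@0 c4@3 c2@5 c3@7, authorship 1..4.2.3.
After op 5 (delete): buffer="cgcccs" (len 6), cursors c1@0 c4@2 c2@3 c3@4, authorship 1.423.
After op 6 (insert('g')): buffer="gcggcgcgcs" (len 10), cursors c1@1 c4@4 c2@6 c3@8, authorship 11.442233.
After op 7 (move_right): buffer="gcggcgcgcs" (len 10), cursors c1@2 c4@5 c2@7 c3@9, authorship 11.442233.
After op 8 (move_right): buffer="gcggcgcgcs" (len 10), cursors c1@3 c4@6 c2@8 c3@10, authorship 11.442233.

Answer: 3 8 10 6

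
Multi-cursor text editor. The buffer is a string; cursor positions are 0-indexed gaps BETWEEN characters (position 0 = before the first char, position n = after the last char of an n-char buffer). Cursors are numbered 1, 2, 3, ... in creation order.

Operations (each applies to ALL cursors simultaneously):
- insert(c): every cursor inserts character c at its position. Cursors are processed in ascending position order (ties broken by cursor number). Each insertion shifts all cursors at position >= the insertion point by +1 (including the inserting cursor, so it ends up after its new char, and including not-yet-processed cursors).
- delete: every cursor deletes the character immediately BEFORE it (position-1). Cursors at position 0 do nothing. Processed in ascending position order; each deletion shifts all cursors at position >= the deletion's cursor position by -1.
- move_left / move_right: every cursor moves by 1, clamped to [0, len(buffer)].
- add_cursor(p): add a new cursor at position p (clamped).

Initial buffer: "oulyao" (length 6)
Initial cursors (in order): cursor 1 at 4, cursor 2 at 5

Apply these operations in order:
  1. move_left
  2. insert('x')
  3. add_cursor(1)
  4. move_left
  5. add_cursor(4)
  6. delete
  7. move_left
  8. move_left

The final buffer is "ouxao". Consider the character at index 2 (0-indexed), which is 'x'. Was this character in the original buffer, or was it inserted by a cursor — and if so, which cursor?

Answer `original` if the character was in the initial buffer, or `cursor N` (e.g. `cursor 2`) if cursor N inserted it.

After op 1 (move_left): buffer="oulyao" (len 6), cursors c1@3 c2@4, authorship ......
After op 2 (insert('x')): buffer="oulxyxao" (len 8), cursors c1@4 c2@6, authorship ...1.2..
After op 3 (add_cursor(1)): buffer="oulxyxao" (len 8), cursors c3@1 c1@4 c2@6, authorship ...1.2..
After op 4 (move_left): buffer="oulxyxao" (len 8), cursors c3@0 c1@3 c2@5, authorship ...1.2..
After op 5 (add_cursor(4)): buffer="oulxyxao" (len 8), cursors c3@0 c1@3 c4@4 c2@5, authorship ...1.2..
After op 6 (delete): buffer="ouxao" (len 5), cursors c3@0 c1@2 c2@2 c4@2, authorship ..2..
After op 7 (move_left): buffer="ouxao" (len 5), cursors c3@0 c1@1 c2@1 c4@1, authorship ..2..
After op 8 (move_left): buffer="ouxao" (len 5), cursors c1@0 c2@0 c3@0 c4@0, authorship ..2..
Authorship (.=original, N=cursor N): . . 2 . .
Index 2: author = 2

Answer: cursor 2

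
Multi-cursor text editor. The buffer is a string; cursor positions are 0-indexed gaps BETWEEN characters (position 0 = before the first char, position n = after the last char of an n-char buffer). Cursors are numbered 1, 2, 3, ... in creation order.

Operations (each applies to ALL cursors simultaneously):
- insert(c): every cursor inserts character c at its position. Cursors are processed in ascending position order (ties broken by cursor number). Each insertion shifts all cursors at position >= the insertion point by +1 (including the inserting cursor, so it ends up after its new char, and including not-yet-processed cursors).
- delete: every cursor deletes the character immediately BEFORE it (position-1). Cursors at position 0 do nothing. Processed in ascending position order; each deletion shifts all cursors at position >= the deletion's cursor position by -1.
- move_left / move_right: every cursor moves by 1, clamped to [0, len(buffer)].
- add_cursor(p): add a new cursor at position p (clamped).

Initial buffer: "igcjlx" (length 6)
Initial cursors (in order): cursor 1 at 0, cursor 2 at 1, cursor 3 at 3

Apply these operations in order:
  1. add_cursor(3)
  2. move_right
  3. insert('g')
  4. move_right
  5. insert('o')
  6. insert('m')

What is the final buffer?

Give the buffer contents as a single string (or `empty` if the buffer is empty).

Answer: iggomgcomjggloommx

Derivation:
After op 1 (add_cursor(3)): buffer="igcjlx" (len 6), cursors c1@0 c2@1 c3@3 c4@3, authorship ......
After op 2 (move_right): buffer="igcjlx" (len 6), cursors c1@1 c2@2 c3@4 c4@4, authorship ......
After op 3 (insert('g')): buffer="igggcjgglx" (len 10), cursors c1@2 c2@4 c3@8 c4@8, authorship .1.2..34..
After op 4 (move_right): buffer="igggcjgglx" (len 10), cursors c1@3 c2@5 c3@9 c4@9, authorship .1.2..34..
After op 5 (insert('o')): buffer="iggogcojggloox" (len 14), cursors c1@4 c2@7 c3@13 c4@13, authorship .1.12.2.34.34.
After op 6 (insert('m')): buffer="iggomgcomjggloommx" (len 18), cursors c1@5 c2@9 c3@17 c4@17, authorship .1.112.22.34.3434.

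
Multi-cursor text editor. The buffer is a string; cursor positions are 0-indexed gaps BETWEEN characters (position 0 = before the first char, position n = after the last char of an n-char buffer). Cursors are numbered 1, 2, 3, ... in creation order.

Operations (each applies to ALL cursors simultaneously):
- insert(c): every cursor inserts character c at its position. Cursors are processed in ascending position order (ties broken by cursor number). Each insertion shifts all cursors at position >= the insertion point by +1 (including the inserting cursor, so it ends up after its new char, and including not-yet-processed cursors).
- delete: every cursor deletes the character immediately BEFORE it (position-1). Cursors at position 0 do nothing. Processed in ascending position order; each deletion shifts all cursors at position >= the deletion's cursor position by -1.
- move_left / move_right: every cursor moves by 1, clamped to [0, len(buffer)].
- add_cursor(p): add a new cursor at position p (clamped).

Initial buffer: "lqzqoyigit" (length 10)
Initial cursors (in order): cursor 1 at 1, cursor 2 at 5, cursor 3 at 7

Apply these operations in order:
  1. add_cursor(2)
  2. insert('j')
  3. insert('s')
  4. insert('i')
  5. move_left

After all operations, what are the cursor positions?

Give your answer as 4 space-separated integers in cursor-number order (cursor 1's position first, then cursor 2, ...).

Answer: 3 13 18 7

Derivation:
After op 1 (add_cursor(2)): buffer="lqzqoyigit" (len 10), cursors c1@1 c4@2 c2@5 c3@7, authorship ..........
After op 2 (insert('j')): buffer="ljqjzqojyijgit" (len 14), cursors c1@2 c4@4 c2@8 c3@11, authorship .1.4...2..3...
After op 3 (insert('s')): buffer="ljsqjszqojsyijsgit" (len 18), cursors c1@3 c4@6 c2@11 c3@15, authorship .11.44...22..33...
After op 4 (insert('i')): buffer="ljsiqjsizqojsiyijsigit" (len 22), cursors c1@4 c4@8 c2@14 c3@19, authorship .111.444...222..333...
After op 5 (move_left): buffer="ljsiqjsizqojsiyijsigit" (len 22), cursors c1@3 c4@7 c2@13 c3@18, authorship .111.444...222..333...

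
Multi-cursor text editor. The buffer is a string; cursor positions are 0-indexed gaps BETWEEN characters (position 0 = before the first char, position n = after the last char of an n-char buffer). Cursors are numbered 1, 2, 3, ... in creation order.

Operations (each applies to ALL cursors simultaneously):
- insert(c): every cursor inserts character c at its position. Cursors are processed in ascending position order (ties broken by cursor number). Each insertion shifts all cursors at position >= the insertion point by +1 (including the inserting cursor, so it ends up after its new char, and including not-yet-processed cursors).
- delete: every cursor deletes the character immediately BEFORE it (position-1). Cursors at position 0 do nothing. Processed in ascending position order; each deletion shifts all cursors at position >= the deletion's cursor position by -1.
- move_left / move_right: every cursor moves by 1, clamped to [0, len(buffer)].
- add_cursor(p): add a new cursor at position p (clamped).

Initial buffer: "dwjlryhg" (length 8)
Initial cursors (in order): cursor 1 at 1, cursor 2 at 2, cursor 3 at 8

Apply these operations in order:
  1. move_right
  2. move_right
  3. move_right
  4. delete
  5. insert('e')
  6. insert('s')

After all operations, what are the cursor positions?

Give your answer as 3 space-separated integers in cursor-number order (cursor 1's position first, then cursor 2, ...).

Answer: 7 7 11

Derivation:
After op 1 (move_right): buffer="dwjlryhg" (len 8), cursors c1@2 c2@3 c3@8, authorship ........
After op 2 (move_right): buffer="dwjlryhg" (len 8), cursors c1@3 c2@4 c3@8, authorship ........
After op 3 (move_right): buffer="dwjlryhg" (len 8), cursors c1@4 c2@5 c3@8, authorship ........
After op 4 (delete): buffer="dwjyh" (len 5), cursors c1@3 c2@3 c3@5, authorship .....
After op 5 (insert('e')): buffer="dwjeeyhe" (len 8), cursors c1@5 c2@5 c3@8, authorship ...12..3
After op 6 (insert('s')): buffer="dwjeessyhes" (len 11), cursors c1@7 c2@7 c3@11, authorship ...1212..33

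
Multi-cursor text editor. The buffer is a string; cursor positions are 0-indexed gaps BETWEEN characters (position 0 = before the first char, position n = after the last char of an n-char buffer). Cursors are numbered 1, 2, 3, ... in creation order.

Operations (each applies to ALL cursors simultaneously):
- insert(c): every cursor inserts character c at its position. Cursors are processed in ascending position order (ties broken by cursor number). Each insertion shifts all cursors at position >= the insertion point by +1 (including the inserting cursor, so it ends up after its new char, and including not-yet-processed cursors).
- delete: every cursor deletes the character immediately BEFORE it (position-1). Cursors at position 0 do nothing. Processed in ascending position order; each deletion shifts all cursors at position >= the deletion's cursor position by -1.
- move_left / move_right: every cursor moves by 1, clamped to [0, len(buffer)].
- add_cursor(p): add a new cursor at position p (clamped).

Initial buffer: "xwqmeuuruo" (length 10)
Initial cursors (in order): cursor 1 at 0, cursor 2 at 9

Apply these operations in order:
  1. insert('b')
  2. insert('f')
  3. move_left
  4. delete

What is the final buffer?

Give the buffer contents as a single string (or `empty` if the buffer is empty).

After op 1 (insert('b')): buffer="bxwqmeuurubo" (len 12), cursors c1@1 c2@11, authorship 1.........2.
After op 2 (insert('f')): buffer="bfxwqmeuurubfo" (len 14), cursors c1@2 c2@13, authorship 11.........22.
After op 3 (move_left): buffer="bfxwqmeuurubfo" (len 14), cursors c1@1 c2@12, authorship 11.........22.
After op 4 (delete): buffer="fxwqmeuurufo" (len 12), cursors c1@0 c2@10, authorship 1.........2.

Answer: fxwqmeuurufo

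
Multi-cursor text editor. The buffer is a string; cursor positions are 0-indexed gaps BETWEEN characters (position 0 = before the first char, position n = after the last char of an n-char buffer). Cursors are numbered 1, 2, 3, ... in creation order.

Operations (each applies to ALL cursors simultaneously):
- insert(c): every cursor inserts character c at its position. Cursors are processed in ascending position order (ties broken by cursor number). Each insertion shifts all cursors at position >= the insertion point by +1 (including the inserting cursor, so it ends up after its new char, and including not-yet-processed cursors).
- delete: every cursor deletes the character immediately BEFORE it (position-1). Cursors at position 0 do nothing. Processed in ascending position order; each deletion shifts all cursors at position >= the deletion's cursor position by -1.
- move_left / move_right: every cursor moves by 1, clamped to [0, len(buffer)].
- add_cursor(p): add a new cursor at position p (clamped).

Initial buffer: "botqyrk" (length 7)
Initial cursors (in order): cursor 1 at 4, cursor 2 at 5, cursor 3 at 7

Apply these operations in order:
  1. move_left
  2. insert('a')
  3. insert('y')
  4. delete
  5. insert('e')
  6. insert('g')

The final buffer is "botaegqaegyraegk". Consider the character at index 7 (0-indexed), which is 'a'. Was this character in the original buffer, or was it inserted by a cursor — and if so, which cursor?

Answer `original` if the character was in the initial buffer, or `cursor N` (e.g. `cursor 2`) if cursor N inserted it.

Answer: cursor 2

Derivation:
After op 1 (move_left): buffer="botqyrk" (len 7), cursors c1@3 c2@4 c3@6, authorship .......
After op 2 (insert('a')): buffer="botaqayrak" (len 10), cursors c1@4 c2@6 c3@9, authorship ...1.2..3.
After op 3 (insert('y')): buffer="botayqayyrayk" (len 13), cursors c1@5 c2@8 c3@12, authorship ...11.22..33.
After op 4 (delete): buffer="botaqayrak" (len 10), cursors c1@4 c2@6 c3@9, authorship ...1.2..3.
After op 5 (insert('e')): buffer="botaeqaeyraek" (len 13), cursors c1@5 c2@8 c3@12, authorship ...11.22..33.
After op 6 (insert('g')): buffer="botaegqaegyraegk" (len 16), cursors c1@6 c2@10 c3@15, authorship ...111.222..333.
Authorship (.=original, N=cursor N): . . . 1 1 1 . 2 2 2 . . 3 3 3 .
Index 7: author = 2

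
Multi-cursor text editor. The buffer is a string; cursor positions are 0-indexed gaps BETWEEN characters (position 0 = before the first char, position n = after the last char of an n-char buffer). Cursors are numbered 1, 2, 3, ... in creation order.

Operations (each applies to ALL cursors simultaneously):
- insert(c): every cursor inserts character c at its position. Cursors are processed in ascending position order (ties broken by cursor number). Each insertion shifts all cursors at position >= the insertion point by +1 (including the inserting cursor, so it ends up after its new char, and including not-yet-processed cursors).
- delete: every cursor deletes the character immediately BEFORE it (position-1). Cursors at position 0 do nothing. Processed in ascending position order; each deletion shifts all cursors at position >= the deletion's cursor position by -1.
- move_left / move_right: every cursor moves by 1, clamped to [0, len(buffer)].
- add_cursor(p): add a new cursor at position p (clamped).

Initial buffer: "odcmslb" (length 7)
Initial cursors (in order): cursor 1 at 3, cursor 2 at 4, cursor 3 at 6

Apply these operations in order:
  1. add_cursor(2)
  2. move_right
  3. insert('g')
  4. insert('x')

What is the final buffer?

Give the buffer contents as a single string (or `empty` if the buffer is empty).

Answer: odcgxmgxsgxlbgx

Derivation:
After op 1 (add_cursor(2)): buffer="odcmslb" (len 7), cursors c4@2 c1@3 c2@4 c3@6, authorship .......
After op 2 (move_right): buffer="odcmslb" (len 7), cursors c4@3 c1@4 c2@5 c3@7, authorship .......
After op 3 (insert('g')): buffer="odcgmgsglbg" (len 11), cursors c4@4 c1@6 c2@8 c3@11, authorship ...4.1.2..3
After op 4 (insert('x')): buffer="odcgxmgxsgxlbgx" (len 15), cursors c4@5 c1@8 c2@11 c3@15, authorship ...44.11.22..33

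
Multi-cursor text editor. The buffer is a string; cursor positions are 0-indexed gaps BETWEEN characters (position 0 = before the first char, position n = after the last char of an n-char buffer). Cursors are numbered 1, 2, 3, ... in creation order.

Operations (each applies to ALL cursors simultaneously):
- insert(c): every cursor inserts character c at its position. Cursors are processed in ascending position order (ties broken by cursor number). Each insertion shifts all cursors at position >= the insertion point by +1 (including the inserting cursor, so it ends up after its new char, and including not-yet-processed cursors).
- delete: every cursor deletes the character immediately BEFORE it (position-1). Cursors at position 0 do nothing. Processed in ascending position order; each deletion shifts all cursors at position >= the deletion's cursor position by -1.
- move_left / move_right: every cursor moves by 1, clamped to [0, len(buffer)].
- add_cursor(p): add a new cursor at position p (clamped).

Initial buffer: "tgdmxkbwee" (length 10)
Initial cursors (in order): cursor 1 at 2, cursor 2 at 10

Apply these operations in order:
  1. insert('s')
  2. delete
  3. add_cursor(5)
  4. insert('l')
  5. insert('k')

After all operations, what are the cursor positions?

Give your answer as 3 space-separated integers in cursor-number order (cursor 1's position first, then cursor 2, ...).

After op 1 (insert('s')): buffer="tgsdmxkbwees" (len 12), cursors c1@3 c2@12, authorship ..1........2
After op 2 (delete): buffer="tgdmxkbwee" (len 10), cursors c1@2 c2@10, authorship ..........
After op 3 (add_cursor(5)): buffer="tgdmxkbwee" (len 10), cursors c1@2 c3@5 c2@10, authorship ..........
After op 4 (insert('l')): buffer="tgldmxlkbweel" (len 13), cursors c1@3 c3@7 c2@13, authorship ..1...3.....2
After op 5 (insert('k')): buffer="tglkdmxlkkbweelk" (len 16), cursors c1@4 c3@9 c2@16, authorship ..11...33.....22

Answer: 4 16 9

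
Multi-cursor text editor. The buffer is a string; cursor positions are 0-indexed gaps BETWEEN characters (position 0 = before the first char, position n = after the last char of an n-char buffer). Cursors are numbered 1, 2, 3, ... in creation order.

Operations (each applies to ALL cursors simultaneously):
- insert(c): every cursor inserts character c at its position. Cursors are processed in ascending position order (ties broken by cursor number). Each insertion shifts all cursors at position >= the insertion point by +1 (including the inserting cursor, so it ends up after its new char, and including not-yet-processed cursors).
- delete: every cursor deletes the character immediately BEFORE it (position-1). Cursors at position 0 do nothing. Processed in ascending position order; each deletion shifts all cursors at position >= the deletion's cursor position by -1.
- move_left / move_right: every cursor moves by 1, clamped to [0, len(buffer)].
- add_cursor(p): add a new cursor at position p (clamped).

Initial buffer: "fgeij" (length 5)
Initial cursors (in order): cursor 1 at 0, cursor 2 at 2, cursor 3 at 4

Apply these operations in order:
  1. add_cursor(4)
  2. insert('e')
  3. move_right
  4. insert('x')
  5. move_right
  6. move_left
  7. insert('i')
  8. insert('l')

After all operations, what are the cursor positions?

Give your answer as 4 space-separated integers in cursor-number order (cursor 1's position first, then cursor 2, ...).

After op 1 (add_cursor(4)): buffer="fgeij" (len 5), cursors c1@0 c2@2 c3@4 c4@4, authorship .....
After op 2 (insert('e')): buffer="efgeeieej" (len 9), cursors c1@1 c2@4 c3@8 c4@8, authorship 1..2..34.
After op 3 (move_right): buffer="efgeeieej" (len 9), cursors c1@2 c2@5 c3@9 c4@9, authorship 1..2..34.
After op 4 (insert('x')): buffer="efxgeexieejxx" (len 13), cursors c1@3 c2@7 c3@13 c4@13, authorship 1.1.2.2.34.34
After op 5 (move_right): buffer="efxgeexieejxx" (len 13), cursors c1@4 c2@8 c3@13 c4@13, authorship 1.1.2.2.34.34
After op 6 (move_left): buffer="efxgeexieejxx" (len 13), cursors c1@3 c2@7 c3@12 c4@12, authorship 1.1.2.2.34.34
After op 7 (insert('i')): buffer="efxigeexiieejxiix" (len 17), cursors c1@4 c2@9 c3@16 c4@16, authorship 1.11.2.22.34.3344
After op 8 (insert('l')): buffer="efxilgeexilieejxiillx" (len 21), cursors c1@5 c2@11 c3@20 c4@20, authorship 1.111.2.222.34.334344

Answer: 5 11 20 20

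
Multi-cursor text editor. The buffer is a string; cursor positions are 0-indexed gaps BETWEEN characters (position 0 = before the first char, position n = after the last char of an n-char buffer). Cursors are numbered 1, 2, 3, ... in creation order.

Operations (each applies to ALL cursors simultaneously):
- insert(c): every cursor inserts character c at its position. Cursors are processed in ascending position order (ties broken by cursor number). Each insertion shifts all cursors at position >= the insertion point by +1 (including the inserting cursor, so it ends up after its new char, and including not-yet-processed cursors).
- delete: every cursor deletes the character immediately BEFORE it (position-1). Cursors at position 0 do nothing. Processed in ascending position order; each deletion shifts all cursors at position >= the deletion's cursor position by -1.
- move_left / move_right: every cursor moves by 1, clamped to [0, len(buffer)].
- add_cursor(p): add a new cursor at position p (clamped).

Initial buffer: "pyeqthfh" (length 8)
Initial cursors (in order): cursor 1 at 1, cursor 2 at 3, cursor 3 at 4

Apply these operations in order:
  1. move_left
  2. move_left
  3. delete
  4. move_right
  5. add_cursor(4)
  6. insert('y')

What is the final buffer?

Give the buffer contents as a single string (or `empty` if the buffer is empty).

After op 1 (move_left): buffer="pyeqthfh" (len 8), cursors c1@0 c2@2 c3@3, authorship ........
After op 2 (move_left): buffer="pyeqthfh" (len 8), cursors c1@0 c2@1 c3@2, authorship ........
After op 3 (delete): buffer="eqthfh" (len 6), cursors c1@0 c2@0 c3@0, authorship ......
After op 4 (move_right): buffer="eqthfh" (len 6), cursors c1@1 c2@1 c3@1, authorship ......
After op 5 (add_cursor(4)): buffer="eqthfh" (len 6), cursors c1@1 c2@1 c3@1 c4@4, authorship ......
After op 6 (insert('y')): buffer="eyyyqthyfh" (len 10), cursors c1@4 c2@4 c3@4 c4@8, authorship .123...4..

Answer: eyyyqthyfh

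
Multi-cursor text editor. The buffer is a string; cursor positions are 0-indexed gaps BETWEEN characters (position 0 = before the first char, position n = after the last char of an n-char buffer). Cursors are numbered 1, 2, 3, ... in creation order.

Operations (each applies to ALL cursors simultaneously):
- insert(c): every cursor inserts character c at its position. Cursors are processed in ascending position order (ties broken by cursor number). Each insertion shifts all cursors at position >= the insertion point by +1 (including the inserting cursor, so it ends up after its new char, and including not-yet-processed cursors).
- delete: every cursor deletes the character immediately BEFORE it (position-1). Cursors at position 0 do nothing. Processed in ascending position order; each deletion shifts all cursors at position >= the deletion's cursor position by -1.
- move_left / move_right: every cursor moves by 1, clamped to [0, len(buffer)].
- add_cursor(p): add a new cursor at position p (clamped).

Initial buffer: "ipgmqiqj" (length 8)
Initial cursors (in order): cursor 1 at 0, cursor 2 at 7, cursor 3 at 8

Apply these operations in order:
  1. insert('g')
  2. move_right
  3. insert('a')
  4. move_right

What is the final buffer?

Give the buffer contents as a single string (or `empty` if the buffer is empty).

Answer: giapgmqiqgjaga

Derivation:
After op 1 (insert('g')): buffer="gipgmqiqgjg" (len 11), cursors c1@1 c2@9 c3@11, authorship 1.......2.3
After op 2 (move_right): buffer="gipgmqiqgjg" (len 11), cursors c1@2 c2@10 c3@11, authorship 1.......2.3
After op 3 (insert('a')): buffer="giapgmqiqgjaga" (len 14), cursors c1@3 c2@12 c3@14, authorship 1.1......2.233
After op 4 (move_right): buffer="giapgmqiqgjaga" (len 14), cursors c1@4 c2@13 c3@14, authorship 1.1......2.233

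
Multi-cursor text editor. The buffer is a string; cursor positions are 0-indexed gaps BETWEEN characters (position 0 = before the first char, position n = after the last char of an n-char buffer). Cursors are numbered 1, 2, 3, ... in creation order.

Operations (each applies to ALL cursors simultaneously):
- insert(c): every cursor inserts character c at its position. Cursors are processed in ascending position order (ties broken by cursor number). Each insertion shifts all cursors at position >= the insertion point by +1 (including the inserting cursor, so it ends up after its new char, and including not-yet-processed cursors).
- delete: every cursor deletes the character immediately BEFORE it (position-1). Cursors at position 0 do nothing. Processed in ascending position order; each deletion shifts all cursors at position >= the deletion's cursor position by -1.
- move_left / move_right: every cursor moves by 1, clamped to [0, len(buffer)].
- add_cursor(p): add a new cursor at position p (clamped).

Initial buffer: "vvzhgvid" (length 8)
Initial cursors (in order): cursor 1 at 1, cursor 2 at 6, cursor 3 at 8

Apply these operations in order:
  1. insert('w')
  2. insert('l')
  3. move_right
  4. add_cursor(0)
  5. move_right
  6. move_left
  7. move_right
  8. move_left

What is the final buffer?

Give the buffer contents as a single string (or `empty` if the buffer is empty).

Answer: vwlvzhgvwlidwl

Derivation:
After op 1 (insert('w')): buffer="vwvzhgvwidw" (len 11), cursors c1@2 c2@8 c3@11, authorship .1.....2..3
After op 2 (insert('l')): buffer="vwlvzhgvwlidwl" (len 14), cursors c1@3 c2@10 c3@14, authorship .11.....22..33
After op 3 (move_right): buffer="vwlvzhgvwlidwl" (len 14), cursors c1@4 c2@11 c3@14, authorship .11.....22..33
After op 4 (add_cursor(0)): buffer="vwlvzhgvwlidwl" (len 14), cursors c4@0 c1@4 c2@11 c3@14, authorship .11.....22..33
After op 5 (move_right): buffer="vwlvzhgvwlidwl" (len 14), cursors c4@1 c1@5 c2@12 c3@14, authorship .11.....22..33
After op 6 (move_left): buffer="vwlvzhgvwlidwl" (len 14), cursors c4@0 c1@4 c2@11 c3@13, authorship .11.....22..33
After op 7 (move_right): buffer="vwlvzhgvwlidwl" (len 14), cursors c4@1 c1@5 c2@12 c3@14, authorship .11.....22..33
After op 8 (move_left): buffer="vwlvzhgvwlidwl" (len 14), cursors c4@0 c1@4 c2@11 c3@13, authorship .11.....22..33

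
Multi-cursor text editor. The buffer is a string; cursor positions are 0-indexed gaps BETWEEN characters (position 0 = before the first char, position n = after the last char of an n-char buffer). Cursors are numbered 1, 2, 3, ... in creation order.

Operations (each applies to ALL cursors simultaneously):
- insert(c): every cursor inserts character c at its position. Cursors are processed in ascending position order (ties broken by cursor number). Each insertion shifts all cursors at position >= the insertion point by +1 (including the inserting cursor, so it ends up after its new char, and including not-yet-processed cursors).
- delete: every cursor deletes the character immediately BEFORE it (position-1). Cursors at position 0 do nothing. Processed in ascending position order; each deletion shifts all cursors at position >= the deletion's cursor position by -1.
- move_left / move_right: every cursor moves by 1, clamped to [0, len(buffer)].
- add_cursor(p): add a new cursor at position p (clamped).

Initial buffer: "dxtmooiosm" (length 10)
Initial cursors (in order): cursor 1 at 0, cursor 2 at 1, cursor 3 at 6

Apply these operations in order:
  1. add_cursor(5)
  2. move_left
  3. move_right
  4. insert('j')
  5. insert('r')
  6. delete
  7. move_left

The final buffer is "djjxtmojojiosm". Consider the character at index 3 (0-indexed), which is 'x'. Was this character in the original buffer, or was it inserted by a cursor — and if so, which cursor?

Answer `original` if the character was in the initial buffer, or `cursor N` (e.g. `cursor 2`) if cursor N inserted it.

Answer: original

Derivation:
After op 1 (add_cursor(5)): buffer="dxtmooiosm" (len 10), cursors c1@0 c2@1 c4@5 c3@6, authorship ..........
After op 2 (move_left): buffer="dxtmooiosm" (len 10), cursors c1@0 c2@0 c4@4 c3@5, authorship ..........
After op 3 (move_right): buffer="dxtmooiosm" (len 10), cursors c1@1 c2@1 c4@5 c3@6, authorship ..........
After op 4 (insert('j')): buffer="djjxtmojojiosm" (len 14), cursors c1@3 c2@3 c4@8 c3@10, authorship .12....4.3....
After op 5 (insert('r')): buffer="djjrrxtmojrojriosm" (len 18), cursors c1@5 c2@5 c4@11 c3@14, authorship .1212....44.33....
After op 6 (delete): buffer="djjxtmojojiosm" (len 14), cursors c1@3 c2@3 c4@8 c3@10, authorship .12....4.3....
After op 7 (move_left): buffer="djjxtmojojiosm" (len 14), cursors c1@2 c2@2 c4@7 c3@9, authorship .12....4.3....
Authorship (.=original, N=cursor N): . 1 2 . . . . 4 . 3 . . . .
Index 3: author = original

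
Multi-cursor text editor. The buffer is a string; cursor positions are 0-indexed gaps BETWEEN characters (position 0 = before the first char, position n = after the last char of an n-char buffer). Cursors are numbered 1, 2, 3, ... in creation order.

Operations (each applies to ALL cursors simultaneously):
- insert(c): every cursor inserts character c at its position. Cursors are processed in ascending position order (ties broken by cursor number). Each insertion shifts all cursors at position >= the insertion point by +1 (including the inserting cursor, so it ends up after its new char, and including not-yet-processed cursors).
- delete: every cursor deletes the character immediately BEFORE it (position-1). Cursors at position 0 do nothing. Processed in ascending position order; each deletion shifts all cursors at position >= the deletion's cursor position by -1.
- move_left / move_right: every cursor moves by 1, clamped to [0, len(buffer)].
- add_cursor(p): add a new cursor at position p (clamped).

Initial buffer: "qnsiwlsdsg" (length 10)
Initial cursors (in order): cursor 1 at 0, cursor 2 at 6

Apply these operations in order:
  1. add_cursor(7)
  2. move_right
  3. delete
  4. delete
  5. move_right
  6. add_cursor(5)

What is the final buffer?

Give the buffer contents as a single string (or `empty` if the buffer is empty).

Answer: nsisg

Derivation:
After op 1 (add_cursor(7)): buffer="qnsiwlsdsg" (len 10), cursors c1@0 c2@6 c3@7, authorship ..........
After op 2 (move_right): buffer="qnsiwlsdsg" (len 10), cursors c1@1 c2@7 c3@8, authorship ..........
After op 3 (delete): buffer="nsiwlsg" (len 7), cursors c1@0 c2@5 c3@5, authorship .......
After op 4 (delete): buffer="nsisg" (len 5), cursors c1@0 c2@3 c3@3, authorship .....
After op 5 (move_right): buffer="nsisg" (len 5), cursors c1@1 c2@4 c3@4, authorship .....
After op 6 (add_cursor(5)): buffer="nsisg" (len 5), cursors c1@1 c2@4 c3@4 c4@5, authorship .....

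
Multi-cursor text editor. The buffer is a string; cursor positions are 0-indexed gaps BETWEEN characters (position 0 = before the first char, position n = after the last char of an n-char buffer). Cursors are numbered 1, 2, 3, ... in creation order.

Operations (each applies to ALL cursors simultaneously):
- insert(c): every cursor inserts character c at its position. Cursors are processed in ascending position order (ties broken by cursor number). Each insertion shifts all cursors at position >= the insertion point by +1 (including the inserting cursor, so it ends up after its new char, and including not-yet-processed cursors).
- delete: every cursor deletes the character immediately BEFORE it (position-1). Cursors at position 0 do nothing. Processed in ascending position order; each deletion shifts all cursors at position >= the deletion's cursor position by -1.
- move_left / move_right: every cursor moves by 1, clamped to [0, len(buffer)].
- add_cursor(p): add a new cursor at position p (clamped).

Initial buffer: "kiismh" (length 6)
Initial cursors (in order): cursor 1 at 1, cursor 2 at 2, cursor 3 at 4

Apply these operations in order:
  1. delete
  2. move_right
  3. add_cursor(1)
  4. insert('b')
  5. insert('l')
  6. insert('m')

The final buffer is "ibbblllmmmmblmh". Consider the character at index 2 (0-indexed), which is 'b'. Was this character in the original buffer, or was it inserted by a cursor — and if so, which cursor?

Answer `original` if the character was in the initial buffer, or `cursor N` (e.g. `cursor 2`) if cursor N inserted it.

Answer: cursor 2

Derivation:
After op 1 (delete): buffer="imh" (len 3), cursors c1@0 c2@0 c3@1, authorship ...
After op 2 (move_right): buffer="imh" (len 3), cursors c1@1 c2@1 c3@2, authorship ...
After op 3 (add_cursor(1)): buffer="imh" (len 3), cursors c1@1 c2@1 c4@1 c3@2, authorship ...
After op 4 (insert('b')): buffer="ibbbmbh" (len 7), cursors c1@4 c2@4 c4@4 c3@6, authorship .124.3.
After op 5 (insert('l')): buffer="ibbblllmblh" (len 11), cursors c1@7 c2@7 c4@7 c3@10, authorship .124124.33.
After op 6 (insert('m')): buffer="ibbblllmmmmblmh" (len 15), cursors c1@10 c2@10 c4@10 c3@14, authorship .124124124.333.
Authorship (.=original, N=cursor N): . 1 2 4 1 2 4 1 2 4 . 3 3 3 .
Index 2: author = 2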